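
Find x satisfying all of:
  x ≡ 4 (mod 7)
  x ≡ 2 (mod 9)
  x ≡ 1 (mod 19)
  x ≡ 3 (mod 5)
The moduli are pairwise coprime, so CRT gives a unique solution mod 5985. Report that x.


Product of moduli M = 7 · 9 · 19 · 5 = 5985.
Merge one congruence at a time:
  Start: x ≡ 4 (mod 7).
  Combine with x ≡ 2 (mod 9); new modulus lcm = 63.
    Write x = 4 + 7·t and substitute into x ≡ 2 (mod 9): 7·t ≡ 2 − 4 = -2 (mod 9).
    Reduce coefficients mod 9: 7·t ≡ 7 (mod 9).
    The inverse of 7 mod 9 is 4 (since 7·4 = 28 = 3·9 + 1), so t ≡ 4·7 = 28 ≡ 1 (mod 9).
    Then x = 4 + 7·1 = 11, valid modulo lcm(7, 9) = 63: x ≡ 11 (mod 63).
  Combine with x ≡ 1 (mod 19); new modulus lcm = 1197.
    Write x = 11 + 63·t and substitute into x ≡ 1 (mod 19): 63·t ≡ 1 − 11 = -10 (mod 19).
    Reduce coefficients mod 19: 6·t ≡ 9 (mod 19).
    The inverse of 6 mod 19 is 16 (since 6·16 = 96 = 5·19 + 1), so t ≡ 16·9 = 144 ≡ 11 (mod 19).
    Then x = 11 + 63·11 = 704, valid modulo lcm(63, 19) = 1197: x ≡ 704 (mod 1197).
  Combine with x ≡ 3 (mod 5); new modulus lcm = 5985.
    Write x = 704 + 1197·t and substitute into x ≡ 3 (mod 5): 1197·t ≡ 3 − 704 = -701 (mod 5).
    Reduce coefficients mod 5: 2·t ≡ 4 (mod 5).
    The inverse of 2 mod 5 is 3 (since 2·3 = 6 = 1·5 + 1), so t ≡ 3·4 = 12 ≡ 2 (mod 5).
    Then x = 704 + 1197·2 = 3098, valid modulo lcm(1197, 5) = 5985: x ≡ 3098 (mod 5985).
Verify against each original: 3098 mod 7 = 4, 3098 mod 9 = 2, 3098 mod 19 = 1, 3098 mod 5 = 3.

x ≡ 3098 (mod 5985).


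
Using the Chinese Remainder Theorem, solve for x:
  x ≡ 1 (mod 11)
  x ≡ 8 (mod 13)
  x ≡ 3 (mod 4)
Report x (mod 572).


Moduli 11, 13, 4 are pairwise coprime; by CRT there is a unique solution modulo M = 11 · 13 · 4 = 572.
Solve pairwise, accumulating the modulus:
  Start with x ≡ 1 (mod 11).
  Combine with x ≡ 8 (mod 13): since gcd(11, 13) = 1, we get a unique residue mod 143.
    Write x = 1 + 11·t and substitute into x ≡ 8 (mod 13): 11·t ≡ 8 − 1 = 7 (mod 13).
    The inverse of 11 mod 13 is 6 (since 11·6 = 66 = 5·13 + 1), so t ≡ 6·7 = 42 ≡ 3 (mod 13).
    Then x = 1 + 11·3 = 34, valid modulo lcm(11, 13) = 143: x ≡ 34 (mod 143).
  Combine with x ≡ 3 (mod 4): since gcd(143, 4) = 1, we get a unique residue mod 572.
    Write x = 34 + 143·t and substitute into x ≡ 3 (mod 4): 143·t ≡ 3 − 34 = -31 (mod 4).
    Reduce coefficients mod 4: 3·t ≡ 1 (mod 4).
    The inverse of 3 mod 4 is 3 (since 3·3 = 9 = 2·4 + 1), so t ≡ 3·1 = 3 ≡ 3 (mod 4).
    Then x = 34 + 143·3 = 463, valid modulo lcm(143, 4) = 572: x ≡ 463 (mod 572).
Verify: 463 mod 11 = 1 ✓, 463 mod 13 = 8 ✓, 463 mod 4 = 3 ✓.

x ≡ 463 (mod 572).


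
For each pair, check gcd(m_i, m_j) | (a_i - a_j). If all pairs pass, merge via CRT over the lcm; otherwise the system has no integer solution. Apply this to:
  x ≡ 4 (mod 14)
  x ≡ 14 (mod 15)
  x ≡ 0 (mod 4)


Moduli 14, 15, 4 are not pairwise coprime, so CRT works modulo lcm(m_i) when all pairwise compatibility conditions hold.
Pairwise compatibility: gcd(m_i, m_j) must divide a_i - a_j for every pair.
Merge one congruence at a time:
  Start: x ≡ 4 (mod 14).
  Combine with x ≡ 14 (mod 15): gcd(14, 15) = 1; 14 - 4 = 10, which IS divisible by 1, so compatible.
    Write x = 4 + 14·t and substitute into x ≡ 14 (mod 15): 14·t ≡ 14 − 4 = 10 (mod 15).
    The inverse of 14 mod 15 is 14 (since 14·14 = 196 = 13·15 + 1), so t ≡ 14·10 = 140 ≡ 5 (mod 15).
    Then x = 4 + 14·5 = 74, valid modulo lcm(14, 15) = 210: x ≡ 74 (mod 210).
  Combine with x ≡ 0 (mod 4): gcd(210, 4) = 2; 0 - 74 = -74, which IS divisible by 2, so compatible.
    Write x = 74 + 210·t and substitute into x ≡ 0 (mod 4): 210·t ≡ 0 − 74 = -74 (mod 4).
    Divide the congruence (and modulus) by g = 2: 105·t ≡ -37 (mod 2).
    Reduce coefficients mod 2: 1·t ≡ 1 (mod 2).
    So t ≡ 1 (mod 2).
    Then x = 74 + 210·1 = 284, valid modulo lcm(210, 4) = 420: x ≡ 284 (mod 420).
Verify: 284 mod 14 = 4, 284 mod 15 = 14, 284 mod 4 = 0.

x ≡ 284 (mod 420).


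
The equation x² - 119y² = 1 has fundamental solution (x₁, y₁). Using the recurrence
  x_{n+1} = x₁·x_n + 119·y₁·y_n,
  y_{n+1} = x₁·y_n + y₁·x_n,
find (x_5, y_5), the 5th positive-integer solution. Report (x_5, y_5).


Step 1: Find the fundamental solution (x₁, y₁) of x² - 119y² = 1.
  Expand √119 as a continued fraction. a₀ = ⌊√119⌋ = 10; iterate m_{k+1} = d_k·a_k − m_k, d_{k+1} = (119 − m_{k+1}²)/d_k, a_{k+1} = ⌊(a₀ + m_{k+1})/d_{k+1}⌋ (starting m₀ = 0, d₀ = 1), with convergents p_k = a_k·p_{k-1} + p_{k-2}, q_k = a_k·q_{k-1} + q_{k-2} (p₋₁ = 1, q₋₁ = 0):
  k = 0: a₀ = 10; p₀/q₀ = 10/1; p₀² − 119·q₀² = 100 − 119 = -19.
  k = 1: m = 10, d = 19, a = ⌊(10 + 10)/19⌋ = 1; p/q = (1·10 + 1)/(1·1 + 0) = 11/1; p² − 119·q² = 121 − 119 = 2.
  k = 2: m = 9, d = 2, a = ⌊(10 + 9)/2⌋ = 9; p/q = (9·11 + 10)/(9·1 + 1) = 109/10; p² − 119·q² = 11881 − 11900 = -19.
  k = 3: m = 9, d = 19, a = ⌊(10 + 9)/19⌋ = 1; p/q = (1·109 + 11)/(1·10 + 1) = 120/11; p² − 119·q² = 14400 − 14399 = 1.
  The first convergent with p² − 119·q² = 1 gives the fundamental solution (x₁, y₁) = (120, 11).
Step 2: Apply the recurrence (x_{n+1}, y_{n+1}) = (x₁x_n + 119y₁y_n, x₁y_n + y₁x_n) repeatedly.
  From (x_1, y_1) = (120, 11): x_2 = 120·120 + 119·11·11 = 28799; y_2 = 120·11 + 11·120 = 2640.
  From (x_2, y_2) = (28799, 2640): x_3 = 120·28799 + 119·11·2640 = 6911640; y_3 = 120·2640 + 11·28799 = 633589.
  From (x_3, y_3) = (6911640, 633589): x_4 = 120·6911640 + 119·11·633589 = 1658764801; y_4 = 120·633589 + 11·6911640 = 152058720.
  From (x_4, y_4) = (1658764801, 152058720): x_5 = 120·1658764801 + 119·11·152058720 = 398096640600; y_5 = 120·152058720 + 11·1658764801 = 36493459211.
Step 3: Verify x_5² - 119·y_5² = 158480935257005568360000 - 158480935257005568359999 = 1 (should be 1). ✓

(x_1, y_1) = (120, 11); (x_5, y_5) = (398096640600, 36493459211).


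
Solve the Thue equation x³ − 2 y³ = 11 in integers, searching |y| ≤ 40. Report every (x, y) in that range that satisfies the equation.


The equation is x³ - 2y³ = 11. For fixed y, x³ = 2·y³ + 11, so a solution requires the RHS to be a perfect cube.
Strategy: iterate y from -40 to 40, compute RHS = 2·y³ + 11, and check whether it is a (positive or negative) perfect cube.
Check small values of y:
  y = 0: RHS = 11 is not a perfect cube.
  y = 1: RHS = 13 is not a perfect cube.
  y = -1: RHS = 9 is not a perfect cube.
  y = 2: RHS = 27 = (3)³ ⇒ x = 3 works.
  y = -2: RHS = -5 is not a perfect cube.
  y = 3: RHS = 65 is not a perfect cube.
  y = -3: RHS = -43 is not a perfect cube.
Continuing the search up to |y| = 40 finds no further solutions beyond those listed.
Collected solutions: (3, 2).

Solutions (with |y| ≤ 40): (3, 2).


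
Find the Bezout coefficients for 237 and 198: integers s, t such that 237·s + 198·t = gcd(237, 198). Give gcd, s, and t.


Euclidean algorithm on (237, 198) — divide until remainder is 0:
  237 = 1 · 198 + 39
  198 = 5 · 39 + 3
  39 = 13 · 3 + 0
gcd(237, 198) = 3.
Track Bezout coefficients alongside the remainders: start with r₀ = 237 = a·1 + b·0 (s = 1, t = 0) and r₁ = 198 = a·0 + b·1 (s = 0, t = 1); each new remainder r_{k+1} = r_{k-1} − q_k·r_k inherits s_{k+1} = s_{k-1} − q_k·s_k, t_{k+1} = t_{k-1} − q_k·t_k, so r_k = a·s_k + b·t_k at every step:
  q = 1: r = 39, s = 1 − 1·0 = 1, t = 0 − 1·1 = -1  (check: 237·1 + 198·(-1) = 39)
  q = 5: r = 3, s = 0 − 5·1 = -5, t = 1 − 5·(-1) = 6  (check: 237·(-5) + 198·6 = 3)
The row with r = 3 (the gcd) gives the Bezout coefficients s = -5, t = 6.
Result: 237 · (-5) + 198 · (6) = 3.

gcd(237, 198) = 3; s = -5, t = 6 (check: 237·(-5) + 198·6 = 3).


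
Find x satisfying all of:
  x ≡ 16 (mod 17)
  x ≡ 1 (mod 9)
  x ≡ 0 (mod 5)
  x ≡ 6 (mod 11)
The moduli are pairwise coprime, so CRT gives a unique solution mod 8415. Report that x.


Product of moduli M = 17 · 9 · 5 · 11 = 8415.
Merge one congruence at a time:
  Start: x ≡ 16 (mod 17).
  Combine with x ≡ 1 (mod 9); new modulus lcm = 153.
    Write x = 16 + 17·t and substitute into x ≡ 1 (mod 9): 17·t ≡ 1 − 16 = -15 (mod 9).
    Reduce coefficients mod 9: 8·t ≡ 3 (mod 9).
    The inverse of 8 mod 9 is 8 (since 8·8 = 64 = 7·9 + 1), so t ≡ 8·3 = 24 ≡ 6 (mod 9).
    Then x = 16 + 17·6 = 118, valid modulo lcm(17, 9) = 153: x ≡ 118 (mod 153).
  Combine with x ≡ 0 (mod 5); new modulus lcm = 765.
    Write x = 118 + 153·t and substitute into x ≡ 0 (mod 5): 153·t ≡ 0 − 118 = -118 (mod 5).
    Reduce coefficients mod 5: 3·t ≡ 2 (mod 5).
    The inverse of 3 mod 5 is 2 (since 3·2 = 6 = 1·5 + 1), so t ≡ 2·2 = 4 ≡ 4 (mod 5).
    Then x = 118 + 153·4 = 730, valid modulo lcm(153, 5) = 765: x ≡ 730 (mod 765).
  Combine with x ≡ 6 (mod 11); new modulus lcm = 8415.
    Write x = 730 + 765·t and substitute into x ≡ 6 (mod 11): 765·t ≡ 6 − 730 = -724 (mod 11).
    Reduce coefficients mod 11: 6·t ≡ 2 (mod 11).
    The inverse of 6 mod 11 is 2 (since 6·2 = 12 = 1·11 + 1), so t ≡ 2·2 = 4 ≡ 4 (mod 11).
    Then x = 730 + 765·4 = 3790, valid modulo lcm(765, 11) = 8415: x ≡ 3790 (mod 8415).
Verify against each original: 3790 mod 17 = 16, 3790 mod 9 = 1, 3790 mod 5 = 0, 3790 mod 11 = 6.

x ≡ 3790 (mod 8415).


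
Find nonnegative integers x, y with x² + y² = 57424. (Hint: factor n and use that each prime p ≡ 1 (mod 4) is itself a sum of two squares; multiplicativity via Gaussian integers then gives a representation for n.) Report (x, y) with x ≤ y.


Step 1: Factor n = 57424 = 2^4 · 37 · 97.
Step 2: Check the mod-4 condition on each prime factor: 2 = 2 (special); 37 ≡ 1 (mod 4), exponent 1; 97 ≡ 1 (mod 4), exponent 1.
All primes ≡ 3 (mod 4) appear to even exponent (or don't appear), so by the two-squares theorem n IS expressible as a sum of two squares.
Step 3: Build a representation. Group n = k² · m with k = 4 and m = 37 · 97 = 3589 (a product of primes ≡ 1 (mod 4)); a representation of m scales to one of n via (k·x)² + (k·y)² = k²(x² + y²). Each prime p ≡ 1 (mod 4) is itself a sum of two squares; find a² by testing p − a² for a perfect square:
  37: 37 − 1² = 36 = 6² ⇒ 37 = 1² + 6².
  97: 97 − 1² = 96, 97 − 2² = 93, 97 − 3² = 88, 97 − 4² = 81 = 9² ⇒ 97 = 4² + 9².
  Combine using the Brahmagupta–Fibonacci identity (a² + b²)(c² + d²) = (ac − bd)² + (ad + bc)² = (ac + bd)² + (ad − bc)²:
  37 · 97 = 3589: from (1² + 6²)(4² + 9²), take (1·4 − 6·9, 1·9 + 6·4) = (4 − 54, 9 + 24) = (-50, 33); dropping signs (only squares matter) gives (50, 33); check 50² + 33² = 2500 + 1089 = 3589 ✓.
  Scale by k = 4: (4·50, 4·33) = (200, 132).
Step 4: Order so x ≤ y and verify: 132² + 200² = 17424 + 40000 = 57424 = n. ✓

n = 57424 = 132² + 200² (one valid representation with x ≤ y).


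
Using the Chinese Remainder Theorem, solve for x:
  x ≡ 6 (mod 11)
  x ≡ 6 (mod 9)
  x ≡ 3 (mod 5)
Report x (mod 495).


Moduli 11, 9, 5 are pairwise coprime; by CRT there is a unique solution modulo M = 11 · 9 · 5 = 495.
Solve pairwise, accumulating the modulus:
  Start with x ≡ 6 (mod 11).
  Combine with x ≡ 6 (mod 9): since gcd(11, 9) = 1, we get a unique residue mod 99.
    Write x = 6 + 11·t and substitute into x ≡ 6 (mod 9): 11·t ≡ 6 − 6 = 0 (mod 9).
    Reduce coefficients mod 9: 2·t ≡ 0 (mod 9).
    The inverse of 2 mod 9 is 5 (since 2·5 = 10 = 1·9 + 1), so t ≡ 5·0 = 0 ≡ 0 (mod 9).
    Then x = 6 + 11·0 = 6, valid modulo lcm(11, 9) = 99: x ≡ 6 (mod 99).
  Combine with x ≡ 3 (mod 5): since gcd(99, 5) = 1, we get a unique residue mod 495.
    Write x = 6 + 99·t and substitute into x ≡ 3 (mod 5): 99·t ≡ 3 − 6 = -3 (mod 5).
    Reduce coefficients mod 5: 4·t ≡ 2 (mod 5).
    The inverse of 4 mod 5 is 4 (since 4·4 = 16 = 3·5 + 1), so t ≡ 4·2 = 8 ≡ 3 (mod 5).
    Then x = 6 + 99·3 = 303, valid modulo lcm(99, 5) = 495: x ≡ 303 (mod 495).
Verify: 303 mod 11 = 6 ✓, 303 mod 9 = 6 ✓, 303 mod 5 = 3 ✓.

x ≡ 303 (mod 495).


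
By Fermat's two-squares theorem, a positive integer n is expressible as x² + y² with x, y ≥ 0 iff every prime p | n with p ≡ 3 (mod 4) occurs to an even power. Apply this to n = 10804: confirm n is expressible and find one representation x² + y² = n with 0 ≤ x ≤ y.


Step 1: Factor n = 10804 = 2^2 · 37 · 73.
Step 2: Check the mod-4 condition on each prime factor: 2 = 2 (special); 37 ≡ 1 (mod 4), exponent 1; 73 ≡ 1 (mod 4), exponent 1.
All primes ≡ 3 (mod 4) appear to even exponent (or don't appear), so by the two-squares theorem n IS expressible as a sum of two squares.
Step 3: Build a representation. Group n = k² · m with k = 2 and m = 37 · 73 = 2701 (a product of primes ≡ 1 (mod 4)); a representation of m scales to one of n via (k·x)² + (k·y)² = k²(x² + y²). Each prime p ≡ 1 (mod 4) is itself a sum of two squares; find a² by testing p − a² for a perfect square:
  37: 37 − 1² = 36 = 6² ⇒ 37 = 1² + 6².
  73: 73 − 1² = 72, 73 − 2² = 69, 73 − 3² = 64 = 8² ⇒ 73 = 3² + 8².
  Combine using the Brahmagupta–Fibonacci identity (a² + b²)(c² + d²) = (ac − bd)² + (ad + bc)² = (ac + bd)² + (ad − bc)²:
  37 · 73 = 2701: from (1² + 6²)(3² + 8²), take (1·3 − 6·8, 1·8 + 6·3) = (3 − 48, 8 + 18) = (-45, 26); dropping signs (only squares matter) gives (45, 26); check 45² + 26² = 2025 + 676 = 2701 ✓.
  Scale by k = 2: (2·45, 2·26) = (90, 52).
Step 4: Order so x ≤ y and verify: 52² + 90² = 2704 + 8100 = 10804 = n. ✓

n = 10804 = 52² + 90² (one valid representation with x ≤ y).


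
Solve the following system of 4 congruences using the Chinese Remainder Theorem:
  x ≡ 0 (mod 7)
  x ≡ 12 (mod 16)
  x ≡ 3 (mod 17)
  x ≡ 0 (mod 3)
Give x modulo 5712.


Product of moduli M = 7 · 16 · 17 · 3 = 5712.
Merge one congruence at a time:
  Start: x ≡ 0 (mod 7).
  Combine with x ≡ 12 (mod 16); new modulus lcm = 112.
    Write x = 0 + 7·t and substitute into x ≡ 12 (mod 16): 7·t ≡ 12 − 0 = 12 (mod 16).
    The inverse of 7 mod 16 is 7 (since 7·7 = 49 = 3·16 + 1), so t ≡ 7·12 = 84 ≡ 4 (mod 16).
    Then x = 0 + 7·4 = 28, valid modulo lcm(7, 16) = 112: x ≡ 28 (mod 112).
  Combine with x ≡ 3 (mod 17); new modulus lcm = 1904.
    Write x = 28 + 112·t and substitute into x ≡ 3 (mod 17): 112·t ≡ 3 − 28 = -25 (mod 17).
    Reduce coefficients mod 17: 10·t ≡ 9 (mod 17).
    The inverse of 10 mod 17 is 12 (since 10·12 = 120 = 7·17 + 1), so t ≡ 12·9 = 108 ≡ 6 (mod 17).
    Then x = 28 + 112·6 = 700, valid modulo lcm(112, 17) = 1904: x ≡ 700 (mod 1904).
  Combine with x ≡ 0 (mod 3); new modulus lcm = 5712.
    Write x = 700 + 1904·t and substitute into x ≡ 0 (mod 3): 1904·t ≡ 0 − 700 = -700 (mod 3).
    Reduce coefficients mod 3: 2·t ≡ 2 (mod 3).
    The inverse of 2 mod 3 is 2 (since 2·2 = 4 = 1·3 + 1), so t ≡ 2·2 = 4 ≡ 1 (mod 3).
    Then x = 700 + 1904·1 = 2604, valid modulo lcm(1904, 3) = 5712: x ≡ 2604 (mod 5712).
Verify against each original: 2604 mod 7 = 0, 2604 mod 16 = 12, 2604 mod 17 = 3, 2604 mod 3 = 0.

x ≡ 2604 (mod 5712).


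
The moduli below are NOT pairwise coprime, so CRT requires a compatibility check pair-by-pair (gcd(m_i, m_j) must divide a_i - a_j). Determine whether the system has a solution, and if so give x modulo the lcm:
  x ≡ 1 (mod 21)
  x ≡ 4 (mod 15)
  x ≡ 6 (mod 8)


Moduli 21, 15, 8 are not pairwise coprime, so CRT works modulo lcm(m_i) when all pairwise compatibility conditions hold.
Pairwise compatibility: gcd(m_i, m_j) must divide a_i - a_j for every pair.
Merge one congruence at a time:
  Start: x ≡ 1 (mod 21).
  Combine with x ≡ 4 (mod 15): gcd(21, 15) = 3; 4 - 1 = 3, which IS divisible by 3, so compatible.
    Write x = 1 + 21·t and substitute into x ≡ 4 (mod 15): 21·t ≡ 4 − 1 = 3 (mod 15).
    Divide the congruence (and modulus) by g = 3: 7·t ≡ 1 (mod 5).
    Reduce coefficients mod 5: 2·t ≡ 1 (mod 5).
    The inverse of 2 mod 5 is 3 (since 2·3 = 6 = 1·5 + 1), so t ≡ 3·1 = 3 ≡ 3 (mod 5).
    Then x = 1 + 21·3 = 64, valid modulo lcm(21, 15) = 105: x ≡ 64 (mod 105).
  Combine with x ≡ 6 (mod 8): gcd(105, 8) = 1; 6 - 64 = -58, which IS divisible by 1, so compatible.
    Write x = 64 + 105·t and substitute into x ≡ 6 (mod 8): 105·t ≡ 6 − 64 = -58 (mod 8).
    Reduce coefficients mod 8: 1·t ≡ 6 (mod 8).
    So t ≡ 6 (mod 8).
    Then x = 64 + 105·6 = 694, valid modulo lcm(105, 8) = 840: x ≡ 694 (mod 840).
Verify: 694 mod 21 = 1, 694 mod 15 = 4, 694 mod 8 = 6.

x ≡ 694 (mod 840).


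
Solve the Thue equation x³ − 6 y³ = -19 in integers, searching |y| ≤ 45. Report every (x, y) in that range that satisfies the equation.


The equation is x³ - 6y³ = -19. For fixed y, x³ = 6·y³ − 19, so a solution requires the RHS to be a perfect cube.
Strategy: iterate y from -45 to 45, compute RHS = 6·y³ − 19, and check whether it is a (positive or negative) perfect cube.
Check small values of y:
  y = 0: RHS = -19 is not a perfect cube.
  y = 1: RHS = -13 is not a perfect cube.
  y = -1: RHS = -25 is not a perfect cube.
  y = 2: RHS = 29 is not a perfect cube.
  y = -2: RHS = -67 is not a perfect cube.
  y = 3: RHS = 143 is not a perfect cube.
  y = -3: RHS = -181 is not a perfect cube.
Continuing the search up to |y| = 45 finds no solutions either.
No (x, y) in the scanned range satisfies the equation.

No integer solutions with |y| ≤ 45.


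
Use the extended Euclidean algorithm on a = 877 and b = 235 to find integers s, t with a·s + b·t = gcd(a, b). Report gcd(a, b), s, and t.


Euclidean algorithm on (877, 235) — divide until remainder is 0:
  877 = 3 · 235 + 172
  235 = 1 · 172 + 63
  172 = 2 · 63 + 46
  63 = 1 · 46 + 17
  46 = 2 · 17 + 12
  17 = 1 · 12 + 5
  12 = 2 · 5 + 2
  5 = 2 · 2 + 1
  2 = 2 · 1 + 0
gcd(877, 235) = 1.
Track Bezout coefficients alongside the remainders: start with r₀ = 877 = a·1 + b·0 (s = 1, t = 0) and r₁ = 235 = a·0 + b·1 (s = 0, t = 1); each new remainder r_{k+1} = r_{k-1} − q_k·r_k inherits s_{k+1} = s_{k-1} − q_k·s_k, t_{k+1} = t_{k-1} − q_k·t_k, so r_k = a·s_k + b·t_k at every step:
  q = 3: r = 172, s = 1 − 3·0 = 1, t = 0 − 3·1 = -3  (check: 877·1 + 235·(-3) = 172)
  q = 1: r = 63, s = 0 − 1·1 = -1, t = 1 − 1·(-3) = 4  (check: 877·(-1) + 235·4 = 63)
  q = 2: r = 46, s = 1 − 2·(-1) = 3, t = -3 − 2·4 = -11  (check: 877·3 + 235·(-11) = 46)
  q = 1: r = 17, s = -1 − 1·3 = -4, t = 4 − 1·(-11) = 15  (check: 877·(-4) + 235·15 = 17)
  q = 2: r = 12, s = 3 − 2·(-4) = 11, t = -11 − 2·15 = -41  (check: 877·11 + 235·(-41) = 12)
  q = 1: r = 5, s = -4 − 1·11 = -15, t = 15 − 1·(-41) = 56  (check: 877·(-15) + 235·56 = 5)
  q = 2: r = 2, s = 11 − 2·(-15) = 41, t = -41 − 2·56 = -153  (check: 877·41 + 235·(-153) = 2)
  q = 2: r = 1, s = -15 − 2·41 = -97, t = 56 − 2·(-153) = 362  (check: 877·(-97) + 235·362 = 1)
The row with r = 1 (the gcd) gives the Bezout coefficients s = -97, t = 362.
Result: 877 · (-97) + 235 · (362) = 1.

gcd(877, 235) = 1; s = -97, t = 362 (check: 877·(-97) + 235·362 = 1).


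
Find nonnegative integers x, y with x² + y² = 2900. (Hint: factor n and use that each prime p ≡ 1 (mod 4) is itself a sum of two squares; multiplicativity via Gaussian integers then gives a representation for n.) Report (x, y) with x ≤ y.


Step 1: Factor n = 2900 = 2^2 · 5^2 · 29.
Step 2: Check the mod-4 condition on each prime factor: 2 = 2 (special); 5 ≡ 1 (mod 4), exponent 2; 29 ≡ 1 (mod 4), exponent 1.
All primes ≡ 3 (mod 4) appear to even exponent (or don't appear), so by the two-squares theorem n IS expressible as a sum of two squares.
Step 3: Build a representation. Group n = k² · m with k = 2 and m = 5 · 5 · 29 = 725 (a product of primes ≡ 1 (mod 4)); a representation of m scales to one of n via (k·x)² + (k·y)² = k²(x² + y²). Each prime p ≡ 1 (mod 4) is itself a sum of two squares; find a² by testing p − a² for a perfect square:
  5: 5 − 1² = 4 = 2² ⇒ 5 = 1² + 2².
  29: 29 − 1² = 28, 29 − 2² = 25 = 5² ⇒ 29 = 2² + 5².
  Combine using the Brahmagupta–Fibonacci identity (a² + b²)(c² + d²) = (ac − bd)² + (ad + bc)² = (ac + bd)² + (ad − bc)²:
  5 · 5 = 25: from (1² + 2²)(1² + 2²), take (1·1 − 2·2, 1·2 + 2·1) = (1 − 4, 2 + 2) = (-3, 4); dropping signs (only squares matter) gives (3, 4); check 3² + 4² = 9 + 16 = 25 ✓.
  25 · 29 = 725: from (3² + 4²)(2² + 5²), take (3·2 − 4·5, 3·5 + 4·2) = (6 − 20, 15 + 8) = (-14, 23); dropping signs (only squares matter) gives (14, 23); check 14² + 23² = 196 + 529 = 725 ✓.
  Scale by k = 2: (2·14, 2·23) = (28, 46).
Step 4: Order so x ≤ y and verify: 28² + 46² = 784 + 2116 = 2900 = n. ✓

n = 2900 = 28² + 46² (one valid representation with x ≤ y).


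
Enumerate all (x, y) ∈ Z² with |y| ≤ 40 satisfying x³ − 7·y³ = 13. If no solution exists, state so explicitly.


The equation is x³ - 7y³ = 13. For fixed y, x³ = 7·y³ + 13, so a solution requires the RHS to be a perfect cube.
Strategy: iterate y from -40 to 40, compute RHS = 7·y³ + 13, and check whether it is a (positive or negative) perfect cube.
Check small values of y:
  y = 0: RHS = 13 is not a perfect cube.
  y = 1: RHS = 20 is not a perfect cube.
  y = -1: RHS = 6 is not a perfect cube.
  y = 2: RHS = 69 is not a perfect cube.
  y = -2: RHS = -43 is not a perfect cube.
  y = 3: RHS = 202 is not a perfect cube.
  y = -3: RHS = -176 is not a perfect cube.
Continuing the search up to |y| = 40 finds no solutions either.
No (x, y) in the scanned range satisfies the equation.

No integer solutions with |y| ≤ 40.


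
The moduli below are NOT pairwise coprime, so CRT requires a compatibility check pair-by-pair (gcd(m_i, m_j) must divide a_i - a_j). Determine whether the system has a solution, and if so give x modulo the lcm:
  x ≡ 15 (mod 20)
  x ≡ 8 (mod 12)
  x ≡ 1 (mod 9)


Moduli 20, 12, 9 are not pairwise coprime, so CRT works modulo lcm(m_i) when all pairwise compatibility conditions hold.
Pairwise compatibility: gcd(m_i, m_j) must divide a_i - a_j for every pair.
Merge one congruence at a time:
  Start: x ≡ 15 (mod 20).
  Combine with x ≡ 8 (mod 12): gcd(20, 12) = 4, and 8 - 15 = -7 is NOT divisible by 4.
    ⇒ system is inconsistent (no integer solution).

No solution (the system is inconsistent).


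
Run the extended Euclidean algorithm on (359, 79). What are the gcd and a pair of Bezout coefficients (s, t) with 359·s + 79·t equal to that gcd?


Euclidean algorithm on (359, 79) — divide until remainder is 0:
  359 = 4 · 79 + 43
  79 = 1 · 43 + 36
  43 = 1 · 36 + 7
  36 = 5 · 7 + 1
  7 = 7 · 1 + 0
gcd(359, 79) = 1.
Track Bezout coefficients alongside the remainders: start with r₀ = 359 = a·1 + b·0 (s = 1, t = 0) and r₁ = 79 = a·0 + b·1 (s = 0, t = 1); each new remainder r_{k+1} = r_{k-1} − q_k·r_k inherits s_{k+1} = s_{k-1} − q_k·s_k, t_{k+1} = t_{k-1} − q_k·t_k, so r_k = a·s_k + b·t_k at every step:
  q = 4: r = 43, s = 1 − 4·0 = 1, t = 0 − 4·1 = -4  (check: 359·1 + 79·(-4) = 43)
  q = 1: r = 36, s = 0 − 1·1 = -1, t = 1 − 1·(-4) = 5  (check: 359·(-1) + 79·5 = 36)
  q = 1: r = 7, s = 1 − 1·(-1) = 2, t = -4 − 1·5 = -9  (check: 359·2 + 79·(-9) = 7)
  q = 5: r = 1, s = -1 − 5·2 = -11, t = 5 − 5·(-9) = 50  (check: 359·(-11) + 79·50 = 1)
The row with r = 1 (the gcd) gives the Bezout coefficients s = -11, t = 50.
Result: 359 · (-11) + 79 · (50) = 1.

gcd(359, 79) = 1; s = -11, t = 50 (check: 359·(-11) + 79·50 = 1).


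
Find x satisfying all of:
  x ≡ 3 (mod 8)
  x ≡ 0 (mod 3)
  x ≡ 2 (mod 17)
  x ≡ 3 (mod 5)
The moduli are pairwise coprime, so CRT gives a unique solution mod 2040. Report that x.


Product of moduli M = 8 · 3 · 17 · 5 = 2040.
Merge one congruence at a time:
  Start: x ≡ 3 (mod 8).
  Combine with x ≡ 0 (mod 3); new modulus lcm = 24.
    Write x = 3 + 8·t and substitute into x ≡ 0 (mod 3): 8·t ≡ 0 − 3 = -3 (mod 3).
    Reduce coefficients mod 3: 2·t ≡ 0 (mod 3).
    The inverse of 2 mod 3 is 2 (since 2·2 = 4 = 1·3 + 1), so t ≡ 2·0 = 0 ≡ 0 (mod 3).
    Then x = 3 + 8·0 = 3, valid modulo lcm(8, 3) = 24: x ≡ 3 (mod 24).
  Combine with x ≡ 2 (mod 17); new modulus lcm = 408.
    Write x = 3 + 24·t and substitute into x ≡ 2 (mod 17): 24·t ≡ 2 − 3 = -1 (mod 17).
    Reduce coefficients mod 17: 7·t ≡ 16 (mod 17).
    The inverse of 7 mod 17 is 5 (since 7·5 = 35 = 2·17 + 1), so t ≡ 5·16 = 80 ≡ 12 (mod 17).
    Then x = 3 + 24·12 = 291, valid modulo lcm(24, 17) = 408: x ≡ 291 (mod 408).
  Combine with x ≡ 3 (mod 5); new modulus lcm = 2040.
    Write x = 291 + 408·t and substitute into x ≡ 3 (mod 5): 408·t ≡ 3 − 291 = -288 (mod 5).
    Reduce coefficients mod 5: 3·t ≡ 2 (mod 5).
    The inverse of 3 mod 5 is 2 (since 3·2 = 6 = 1·5 + 1), so t ≡ 2·2 = 4 ≡ 4 (mod 5).
    Then x = 291 + 408·4 = 1923, valid modulo lcm(408, 5) = 2040: x ≡ 1923 (mod 2040).
Verify against each original: 1923 mod 8 = 3, 1923 mod 3 = 0, 1923 mod 17 = 2, 1923 mod 5 = 3.

x ≡ 1923 (mod 2040).


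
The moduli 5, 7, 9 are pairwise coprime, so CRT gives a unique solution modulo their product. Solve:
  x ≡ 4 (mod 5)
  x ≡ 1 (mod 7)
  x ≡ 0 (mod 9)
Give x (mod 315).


Moduli 5, 7, 9 are pairwise coprime; by CRT there is a unique solution modulo M = 5 · 7 · 9 = 315.
Solve pairwise, accumulating the modulus:
  Start with x ≡ 4 (mod 5).
  Combine with x ≡ 1 (mod 7): since gcd(5, 7) = 1, we get a unique residue mod 35.
    Write x = 4 + 5·t and substitute into x ≡ 1 (mod 7): 5·t ≡ 1 − 4 = -3 (mod 7).
    Reduce coefficients mod 7: 5·t ≡ 4 (mod 7).
    The inverse of 5 mod 7 is 3 (since 5·3 = 15 = 2·7 + 1), so t ≡ 3·4 = 12 ≡ 5 (mod 7).
    Then x = 4 + 5·5 = 29, valid modulo lcm(5, 7) = 35: x ≡ 29 (mod 35).
  Combine with x ≡ 0 (mod 9): since gcd(35, 9) = 1, we get a unique residue mod 315.
    Write x = 29 + 35·t and substitute into x ≡ 0 (mod 9): 35·t ≡ 0 − 29 = -29 (mod 9).
    Reduce coefficients mod 9: 8·t ≡ 7 (mod 9).
    The inverse of 8 mod 9 is 8 (since 8·8 = 64 = 7·9 + 1), so t ≡ 8·7 = 56 ≡ 2 (mod 9).
    Then x = 29 + 35·2 = 99, valid modulo lcm(35, 9) = 315: x ≡ 99 (mod 315).
Verify: 99 mod 5 = 4 ✓, 99 mod 7 = 1 ✓, 99 mod 9 = 0 ✓.

x ≡ 99 (mod 315).


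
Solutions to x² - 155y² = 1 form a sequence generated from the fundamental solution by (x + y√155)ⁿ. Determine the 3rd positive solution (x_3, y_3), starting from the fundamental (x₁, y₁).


Step 1: Find the fundamental solution (x₁, y₁) of x² - 155y² = 1.
  Expand √155 as a continued fraction. a₀ = ⌊√155⌋ = 12; iterate m_{k+1} = d_k·a_k − m_k, d_{k+1} = (155 − m_{k+1}²)/d_k, a_{k+1} = ⌊(a₀ + m_{k+1})/d_{k+1}⌋ (starting m₀ = 0, d₀ = 1), with convergents p_k = a_k·p_{k-1} + p_{k-2}, q_k = a_k·q_{k-1} + q_{k-2} (p₋₁ = 1, q₋₁ = 0):
  k = 0: a₀ = 12; p₀/q₀ = 12/1; p₀² − 155·q₀² = 144 − 155 = -11.
  k = 1: m = 12, d = 11, a = ⌊(12 + 12)/11⌋ = 2; p/q = (2·12 + 1)/(2·1 + 0) = 25/2; p² − 155·q² = 625 − 620 = 5.
  k = 2: m = 10, d = 5, a = ⌊(12 + 10)/5⌋ = 4; p/q = (4·25 + 12)/(4·2 + 1) = 112/9; p² − 155·q² = 12544 − 12555 = -11.
  k = 3: m = 10, d = 11, a = ⌊(12 + 10)/11⌋ = 2; p/q = (2·112 + 25)/(2·9 + 2) = 249/20; p² − 155·q² = 62001 − 62000 = 1.
  The first convergent with p² − 155·q² = 1 gives the fundamental solution (x₁, y₁) = (249, 20).
Step 2: Apply the recurrence (x_{n+1}, y_{n+1}) = (x₁x_n + 155y₁y_n, x₁y_n + y₁x_n) repeatedly.
  From (x_1, y_1) = (249, 20): x_2 = 249·249 + 155·20·20 = 124001; y_2 = 249·20 + 20·249 = 9960.
  From (x_2, y_2) = (124001, 9960): x_3 = 249·124001 + 155·20·9960 = 61752249; y_3 = 249·9960 + 20·124001 = 4960060.
Step 3: Verify x_3² - 155·y_3² = 3813340256558001 - 3813340256558000 = 1 (should be 1). ✓

(x_1, y_1) = (249, 20); (x_3, y_3) = (61752249, 4960060).


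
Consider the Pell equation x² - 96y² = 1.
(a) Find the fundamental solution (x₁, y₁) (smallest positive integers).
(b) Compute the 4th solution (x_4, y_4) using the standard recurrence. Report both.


Step 1: Find the fundamental solution (x₁, y₁) of x² - 96y² = 1.
  Expand √96 as a continued fraction. a₀ = ⌊√96⌋ = 9; iterate m_{k+1} = d_k·a_k − m_k, d_{k+1} = (96 − m_{k+1}²)/d_k, a_{k+1} = ⌊(a₀ + m_{k+1})/d_{k+1}⌋ (starting m₀ = 0, d₀ = 1), with convergents p_k = a_k·p_{k-1} + p_{k-2}, q_k = a_k·q_{k-1} + q_{k-2} (p₋₁ = 1, q₋₁ = 0):
  k = 0: a₀ = 9; p₀/q₀ = 9/1; p₀² − 96·q₀² = 81 − 96 = -15.
  k = 1: m = 9, d = 15, a = ⌊(9 + 9)/15⌋ = 1; p/q = (1·9 + 1)/(1·1 + 0) = 10/1; p² − 96·q² = 100 − 96 = 4.
  k = 2: m = 6, d = 4, a = ⌊(9 + 6)/4⌋ = 3; p/q = (3·10 + 9)/(3·1 + 1) = 39/4; p² − 96·q² = 1521 − 1536 = -15.
  k = 3: m = 6, d = 15, a = ⌊(9 + 6)/15⌋ = 1; p/q = (1·39 + 10)/(1·4 + 1) = 49/5; p² − 96·q² = 2401 − 2400 = 1.
  The first convergent with p² − 96·q² = 1 gives the fundamental solution (x₁, y₁) = (49, 5).
Step 2: Apply the recurrence (x_{n+1}, y_{n+1}) = (x₁x_n + 96y₁y_n, x₁y_n + y₁x_n) repeatedly.
  From (x_1, y_1) = (49, 5): x_2 = 49·49 + 96·5·5 = 4801; y_2 = 49·5 + 5·49 = 490.
  From (x_2, y_2) = (4801, 490): x_3 = 49·4801 + 96·5·490 = 470449; y_3 = 49·490 + 5·4801 = 48015.
  From (x_3, y_3) = (470449, 48015): x_4 = 49·470449 + 96·5·48015 = 46099201; y_4 = 49·48015 + 5·470449 = 4704980.
Step 3: Verify x_4² - 96·y_4² = 2125136332838401 - 2125136332838400 = 1 (should be 1). ✓

(x_1, y_1) = (49, 5); (x_4, y_4) = (46099201, 4704980).


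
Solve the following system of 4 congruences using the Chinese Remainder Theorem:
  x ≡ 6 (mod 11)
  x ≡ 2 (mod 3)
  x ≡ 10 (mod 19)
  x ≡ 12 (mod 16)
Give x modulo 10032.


Product of moduli M = 11 · 3 · 19 · 16 = 10032.
Merge one congruence at a time:
  Start: x ≡ 6 (mod 11).
  Combine with x ≡ 2 (mod 3); new modulus lcm = 33.
    Write x = 6 + 11·t and substitute into x ≡ 2 (mod 3): 11·t ≡ 2 − 6 = -4 (mod 3).
    Reduce coefficients mod 3: 2·t ≡ 2 (mod 3).
    The inverse of 2 mod 3 is 2 (since 2·2 = 4 = 1·3 + 1), so t ≡ 2·2 = 4 ≡ 1 (mod 3).
    Then x = 6 + 11·1 = 17, valid modulo lcm(11, 3) = 33: x ≡ 17 (mod 33).
  Combine with x ≡ 10 (mod 19); new modulus lcm = 627.
    Write x = 17 + 33·t and substitute into x ≡ 10 (mod 19): 33·t ≡ 10 − 17 = -7 (mod 19).
    Reduce coefficients mod 19: 14·t ≡ 12 (mod 19).
    The inverse of 14 mod 19 is 15 (since 14·15 = 210 = 11·19 + 1), so t ≡ 15·12 = 180 ≡ 9 (mod 19).
    Then x = 17 + 33·9 = 314, valid modulo lcm(33, 19) = 627: x ≡ 314 (mod 627).
  Combine with x ≡ 12 (mod 16); new modulus lcm = 10032.
    Write x = 314 + 627·t and substitute into x ≡ 12 (mod 16): 627·t ≡ 12 − 314 = -302 (mod 16).
    Reduce coefficients mod 16: 3·t ≡ 2 (mod 16).
    The inverse of 3 mod 16 is 11 (since 3·11 = 33 = 2·16 + 1), so t ≡ 11·2 = 22 ≡ 6 (mod 16).
    Then x = 314 + 627·6 = 4076, valid modulo lcm(627, 16) = 10032: x ≡ 4076 (mod 10032).
Verify against each original: 4076 mod 11 = 6, 4076 mod 3 = 2, 4076 mod 19 = 10, 4076 mod 16 = 12.

x ≡ 4076 (mod 10032).


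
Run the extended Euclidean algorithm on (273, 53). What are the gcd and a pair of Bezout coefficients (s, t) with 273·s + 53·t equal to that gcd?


Euclidean algorithm on (273, 53) — divide until remainder is 0:
  273 = 5 · 53 + 8
  53 = 6 · 8 + 5
  8 = 1 · 5 + 3
  5 = 1 · 3 + 2
  3 = 1 · 2 + 1
  2 = 2 · 1 + 0
gcd(273, 53) = 1.
Track Bezout coefficients alongside the remainders: start with r₀ = 273 = a·1 + b·0 (s = 1, t = 0) and r₁ = 53 = a·0 + b·1 (s = 0, t = 1); each new remainder r_{k+1} = r_{k-1} − q_k·r_k inherits s_{k+1} = s_{k-1} − q_k·s_k, t_{k+1} = t_{k-1} − q_k·t_k, so r_k = a·s_k + b·t_k at every step:
  q = 5: r = 8, s = 1 − 5·0 = 1, t = 0 − 5·1 = -5  (check: 273·1 + 53·(-5) = 8)
  q = 6: r = 5, s = 0 − 6·1 = -6, t = 1 − 6·(-5) = 31  (check: 273·(-6) + 53·31 = 5)
  q = 1: r = 3, s = 1 − 1·(-6) = 7, t = -5 − 1·31 = -36  (check: 273·7 + 53·(-36) = 3)
  q = 1: r = 2, s = -6 − 1·7 = -13, t = 31 − 1·(-36) = 67  (check: 273·(-13) + 53·67 = 2)
  q = 1: r = 1, s = 7 − 1·(-13) = 20, t = -36 − 1·67 = -103  (check: 273·20 + 53·(-103) = 1)
The row with r = 1 (the gcd) gives the Bezout coefficients s = 20, t = -103.
Result: 273 · (20) + 53 · (-103) = 1.

gcd(273, 53) = 1; s = 20, t = -103 (check: 273·20 + 53·(-103) = 1).


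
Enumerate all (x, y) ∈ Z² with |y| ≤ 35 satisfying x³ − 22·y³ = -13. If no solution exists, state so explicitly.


The equation is x³ - 22y³ = -13. For fixed y, x³ = 22·y³ − 13, so a solution requires the RHS to be a perfect cube.
Strategy: iterate y from -35 to 35, compute RHS = 22·y³ − 13, and check whether it is a (positive or negative) perfect cube.
Check small values of y:
  y = 0: RHS = -13 is not a perfect cube.
  y = 1: RHS = 9 is not a perfect cube.
  y = -1: RHS = -35 is not a perfect cube.
  y = 2: RHS = 163 is not a perfect cube.
  y = -2: RHS = -189 is not a perfect cube.
  y = 3: RHS = 581 is not a perfect cube.
  y = -3: RHS = -607 is not a perfect cube.
Continuing the search up to |y| = 35 finds no solutions either.
No (x, y) in the scanned range satisfies the equation.

No integer solutions with |y| ≤ 35.


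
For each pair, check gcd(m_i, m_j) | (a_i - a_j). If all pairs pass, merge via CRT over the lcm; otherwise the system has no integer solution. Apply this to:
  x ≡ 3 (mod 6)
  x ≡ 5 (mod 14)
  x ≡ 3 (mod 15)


Moduli 6, 14, 15 are not pairwise coprime, so CRT works modulo lcm(m_i) when all pairwise compatibility conditions hold.
Pairwise compatibility: gcd(m_i, m_j) must divide a_i - a_j for every pair.
Merge one congruence at a time:
  Start: x ≡ 3 (mod 6).
  Combine with x ≡ 5 (mod 14): gcd(6, 14) = 2; 5 - 3 = 2, which IS divisible by 2, so compatible.
    Write x = 3 + 6·t and substitute into x ≡ 5 (mod 14): 6·t ≡ 5 − 3 = 2 (mod 14).
    Divide the congruence (and modulus) by g = 2: 3·t ≡ 1 (mod 7).
    The inverse of 3 mod 7 is 5 (since 3·5 = 15 = 2·7 + 1), so t ≡ 5·1 = 5 ≡ 5 (mod 7).
    Then x = 3 + 6·5 = 33, valid modulo lcm(6, 14) = 42: x ≡ 33 (mod 42).
  Combine with x ≡ 3 (mod 15): gcd(42, 15) = 3; 3 - 33 = -30, which IS divisible by 3, so compatible.
    Write x = 33 + 42·t and substitute into x ≡ 3 (mod 15): 42·t ≡ 3 − 33 = -30 (mod 15).
    Divide the congruence (and modulus) by g = 3: 14·t ≡ -10 (mod 5).
    Reduce coefficients mod 5: 4·t ≡ 0 (mod 5).
    The inverse of 4 mod 5 is 4 (since 4·4 = 16 = 3·5 + 1), so t ≡ 4·0 = 0 ≡ 0 (mod 5).
    Then x = 33 + 42·0 = 33, valid modulo lcm(42, 15) = 210: x ≡ 33 (mod 210).
Verify: 33 mod 6 = 3, 33 mod 14 = 5, 33 mod 15 = 3.

x ≡ 33 (mod 210).


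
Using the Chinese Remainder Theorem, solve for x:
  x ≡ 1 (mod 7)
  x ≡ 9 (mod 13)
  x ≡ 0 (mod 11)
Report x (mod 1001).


Moduli 7, 13, 11 are pairwise coprime; by CRT there is a unique solution modulo M = 7 · 13 · 11 = 1001.
Solve pairwise, accumulating the modulus:
  Start with x ≡ 1 (mod 7).
  Combine with x ≡ 9 (mod 13): since gcd(7, 13) = 1, we get a unique residue mod 91.
    Write x = 1 + 7·t and substitute into x ≡ 9 (mod 13): 7·t ≡ 9 − 1 = 8 (mod 13).
    The inverse of 7 mod 13 is 2 (since 7·2 = 14 = 1·13 + 1), so t ≡ 2·8 = 16 ≡ 3 (mod 13).
    Then x = 1 + 7·3 = 22, valid modulo lcm(7, 13) = 91: x ≡ 22 (mod 91).
  Combine with x ≡ 0 (mod 11): since gcd(91, 11) = 1, we get a unique residue mod 1001.
    Write x = 22 + 91·t and substitute into x ≡ 0 (mod 11): 91·t ≡ 0 − 22 = -22 (mod 11).
    Reduce coefficients mod 11: 3·t ≡ 0 (mod 11).
    The inverse of 3 mod 11 is 4 (since 3·4 = 12 = 1·11 + 1), so t ≡ 4·0 = 0 ≡ 0 (mod 11).
    Then x = 22 + 91·0 = 22, valid modulo lcm(91, 11) = 1001: x ≡ 22 (mod 1001).
Verify: 22 mod 7 = 1 ✓, 22 mod 13 = 9 ✓, 22 mod 11 = 0 ✓.

x ≡ 22 (mod 1001).


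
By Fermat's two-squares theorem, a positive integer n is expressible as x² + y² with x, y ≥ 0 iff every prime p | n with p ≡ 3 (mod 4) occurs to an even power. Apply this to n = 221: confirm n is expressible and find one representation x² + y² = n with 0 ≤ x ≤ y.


Step 1: Factor n = 221 = 13 · 17.
Step 2: Check the mod-4 condition on each prime factor: 13 ≡ 1 (mod 4), exponent 1; 17 ≡ 1 (mod 4), exponent 1.
All primes ≡ 3 (mod 4) appear to even exponent (or don't appear), so by the two-squares theorem n IS expressible as a sum of two squares.
Step 3: Build a representation. Here n = 13 · 17 is a product of primes ≡ 1 (mod 4). Each prime p ≡ 1 (mod 4) is itself a sum of two squares; find a² by testing p − a² for a perfect square:
  13: 13 − 1² = 12, 13 − 2² = 9 = 3² ⇒ 13 = 2² + 3².
  17: 17 − 1² = 16 = 4² ⇒ 17 = 1² + 4².
  Combine using the Brahmagupta–Fibonacci identity (a² + b²)(c² + d²) = (ac − bd)² + (ad + bc)² = (ac + bd)² + (ad − bc)²:
  13 · 17 = 221: from (2² + 3²)(1² + 4²), take (2·1 − 3·4, 2·4 + 3·1) = (2 − 12, 8 + 3) = (-10, 11); dropping signs (only squares matter) gives (10, 11); check 10² + 11² = 100 + 121 = 221 ✓.
Step 4: Order so x ≤ y and verify: 10² + 11² = 100 + 121 = 221 = n. ✓

n = 221 = 10² + 11² (one valid representation with x ≤ y).


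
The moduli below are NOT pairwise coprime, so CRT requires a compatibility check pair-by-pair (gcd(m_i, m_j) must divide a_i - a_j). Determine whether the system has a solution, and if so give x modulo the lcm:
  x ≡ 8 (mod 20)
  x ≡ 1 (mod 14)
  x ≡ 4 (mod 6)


Moduli 20, 14, 6 are not pairwise coprime, so CRT works modulo lcm(m_i) when all pairwise compatibility conditions hold.
Pairwise compatibility: gcd(m_i, m_j) must divide a_i - a_j for every pair.
Merge one congruence at a time:
  Start: x ≡ 8 (mod 20).
  Combine with x ≡ 1 (mod 14): gcd(20, 14) = 2, and 1 - 8 = -7 is NOT divisible by 2.
    ⇒ system is inconsistent (no integer solution).

No solution (the system is inconsistent).


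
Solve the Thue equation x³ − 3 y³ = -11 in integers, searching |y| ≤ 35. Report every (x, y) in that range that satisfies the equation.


The equation is x³ - 3y³ = -11. For fixed y, x³ = 3·y³ − 11, so a solution requires the RHS to be a perfect cube.
Strategy: iterate y from -35 to 35, compute RHS = 3·y³ − 11, and check whether it is a (positive or negative) perfect cube.
Check small values of y:
  y = 0: RHS = -11 is not a perfect cube.
  y = 1: RHS = -8 = (-2)³ ⇒ x = -2 works.
  y = -1: RHS = -14 is not a perfect cube.
  y = 2: RHS = 13 is not a perfect cube.
  y = -2: RHS = -35 is not a perfect cube.
  y = 3: RHS = 70 is not a perfect cube.
  y = -3: RHS = -92 is not a perfect cube.
Continuing the search up to |y| = 35 finds no further solutions beyond those listed.
Collected solutions: (-2, 1).

Solutions (with |y| ≤ 35): (-2, 1).


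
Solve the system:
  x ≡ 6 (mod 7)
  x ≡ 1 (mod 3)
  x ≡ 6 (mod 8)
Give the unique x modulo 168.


Moduli 7, 3, 8 are pairwise coprime; by CRT there is a unique solution modulo M = 7 · 3 · 8 = 168.
Solve pairwise, accumulating the modulus:
  Start with x ≡ 6 (mod 7).
  Combine with x ≡ 1 (mod 3): since gcd(7, 3) = 1, we get a unique residue mod 21.
    Write x = 6 + 7·t and substitute into x ≡ 1 (mod 3): 7·t ≡ 1 − 6 = -5 (mod 3).
    Reduce coefficients mod 3: 1·t ≡ 1 (mod 3).
    So t ≡ 1 (mod 3).
    Then x = 6 + 7·1 = 13, valid modulo lcm(7, 3) = 21: x ≡ 13 (mod 21).
  Combine with x ≡ 6 (mod 8): since gcd(21, 8) = 1, we get a unique residue mod 168.
    Write x = 13 + 21·t and substitute into x ≡ 6 (mod 8): 21·t ≡ 6 − 13 = -7 (mod 8).
    Reduce coefficients mod 8: 5·t ≡ 1 (mod 8).
    The inverse of 5 mod 8 is 5 (since 5·5 = 25 = 3·8 + 1), so t ≡ 5·1 = 5 ≡ 5 (mod 8).
    Then x = 13 + 21·5 = 118, valid modulo lcm(21, 8) = 168: x ≡ 118 (mod 168).
Verify: 118 mod 7 = 6 ✓, 118 mod 3 = 1 ✓, 118 mod 8 = 6 ✓.

x ≡ 118 (mod 168).
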